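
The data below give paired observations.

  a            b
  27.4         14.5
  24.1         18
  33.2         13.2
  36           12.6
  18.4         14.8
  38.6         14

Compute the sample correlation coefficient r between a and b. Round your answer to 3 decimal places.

-0.605

n = 6, Σa = 177.7, Σb = 87.1, Σa² = 5558.33, Σb² = 1282.29, Σab = 2535.66
nΣab − ΣaΣb = 15213.96 − 15477.67 = -263.71
nΣa² − (Σa)² = 33349.98 − 31577.29 = 1772.69; nΣb² − (Σb)² = 7693.74 − 7586.41 = 107.33
r = -263.71 / √(1772.69 × 107.33) = -263.71 / 436.1913 ≈ -0.605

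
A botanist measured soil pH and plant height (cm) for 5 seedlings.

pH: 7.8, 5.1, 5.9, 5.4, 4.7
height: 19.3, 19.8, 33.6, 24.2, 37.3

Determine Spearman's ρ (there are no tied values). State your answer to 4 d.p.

-0.6000

Rank pH: 5, 2, 4, 3, 1
Rank height: 1, 2, 4, 3, 5
d = rank(pH) − rank(height): 4, 0, 0, 0, -4; Σd² = 32
ρ = 1 − 6Σd² / [n(n²−1)] = 1 − 6×32 / (5×24) = 1 − 192/120 ≈ -0.6000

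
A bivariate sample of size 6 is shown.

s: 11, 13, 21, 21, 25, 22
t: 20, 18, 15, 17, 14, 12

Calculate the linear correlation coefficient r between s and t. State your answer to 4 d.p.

-0.8487

n = 6, Σs = 113, Σt = 96, Σs² = 2281, Σt² = 1578, Σst = 1740
nΣst − ΣsΣt = 10440 − 10848 = -408
nΣs² − (Σs)² = 13686 − 12769 = 917; nΣt² − (Σt)² = 9468 − 9216 = 252
r = -408 / √(917 × 252) = -408 / 480.7120 ≈ -0.8487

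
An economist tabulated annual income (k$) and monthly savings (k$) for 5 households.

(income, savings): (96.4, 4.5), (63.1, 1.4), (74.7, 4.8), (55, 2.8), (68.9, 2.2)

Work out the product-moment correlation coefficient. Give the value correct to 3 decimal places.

0.673

n = 5, Σx = 358.1, Σy = 15.7, Σx² = 26626.87, Σy² = 57.93, Σxy = 1186.28
nΣxy − ΣxΣy = 5931.4 − 5622.17 = 309.23
nΣx² − (Σx)² = 133134.35 − 128235.61 = 4898.74; nΣy² − (Σy)² = 289.65 − 246.49 = 43.16
r = 309.23 / √(4898.74 × 43.16) = 309.23 / 459.8148 ≈ 0.673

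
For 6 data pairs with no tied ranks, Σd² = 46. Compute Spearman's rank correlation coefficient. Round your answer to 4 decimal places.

ρ = 1 − 6Σd² / [n(n²−1)] = 1 − 6×46 / (6×35)
  = 1 − 276/210 = 1 − 1.31429 ≈ -0.3143

-0.3143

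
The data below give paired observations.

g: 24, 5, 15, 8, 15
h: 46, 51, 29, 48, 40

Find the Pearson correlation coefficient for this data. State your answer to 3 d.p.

-0.349

n = 5, Σg = 67, Σh = 214, Σg² = 1115, Σh² = 9462, Σgh = 2778
nΣgh − ΣgΣh = 13890 − 14338 = -448
nΣg² − (Σg)² = 5575 − 4489 = 1086; nΣh² − (Σh)² = 47310 − 45796 = 1514
r = -448 / √(1086 × 1514) = -448 / 1282.2652 ≈ -0.349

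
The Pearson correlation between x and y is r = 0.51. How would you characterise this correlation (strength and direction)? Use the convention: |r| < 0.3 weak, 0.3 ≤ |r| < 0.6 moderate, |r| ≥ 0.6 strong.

moderate positive

r = 0.51 > 0 so the relationship is positive.
|r| = 0.51, which falls in the moderate range.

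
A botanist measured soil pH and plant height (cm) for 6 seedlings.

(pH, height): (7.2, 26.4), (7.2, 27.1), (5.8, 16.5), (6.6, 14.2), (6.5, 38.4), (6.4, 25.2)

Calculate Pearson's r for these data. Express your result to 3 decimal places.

0.329

n = 6, Σx = 39.7, Σy = 147.8, Σx² = 264.09, Σy² = 4014.86, Σxy = 985.5
nΣxy − ΣxΣy = 5913 − 5867.66 = 45.34
nΣx² − (Σx)² = 1584.54 − 1576.09 = 8.45; nΣy² − (Σy)² = 24089.16 − 21844.84 = 2244.32
r = 45.34 / √(8.45 × 2244.32) = 45.34 / 137.7117 ≈ 0.329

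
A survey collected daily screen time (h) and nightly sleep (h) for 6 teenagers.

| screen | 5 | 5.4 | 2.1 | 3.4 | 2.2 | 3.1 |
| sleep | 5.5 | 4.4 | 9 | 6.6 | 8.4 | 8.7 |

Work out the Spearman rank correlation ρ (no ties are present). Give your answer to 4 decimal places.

-0.9429

Rank screen: 5, 6, 1, 4, 2, 3
Rank sleep: 2, 1, 6, 3, 4, 5
d = rank(screen) − rank(sleep): 3, 5, -5, 1, -2, -2; Σd² = 68
ρ = 1 − 6Σd² / [n(n²−1)] = 1 − 6×68 / (6×35) = 1 − 408/210 ≈ -0.9429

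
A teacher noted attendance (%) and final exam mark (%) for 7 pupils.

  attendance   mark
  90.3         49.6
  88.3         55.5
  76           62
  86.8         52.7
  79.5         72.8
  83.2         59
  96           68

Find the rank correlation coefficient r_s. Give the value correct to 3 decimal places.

Rank attendance: 6, 5, 1, 4, 2, 3, 7
Rank mark: 1, 3, 5, 2, 7, 4, 6
d = rank(attendance) − rank(mark): 5, 2, -4, 2, -5, -1, 1; Σd² = 76
ρ = 1 − 6Σd² / [n(n²−1)] = 1 − 6×76 / (7×48) = 1 − 456/336 ≈ -0.357

-0.357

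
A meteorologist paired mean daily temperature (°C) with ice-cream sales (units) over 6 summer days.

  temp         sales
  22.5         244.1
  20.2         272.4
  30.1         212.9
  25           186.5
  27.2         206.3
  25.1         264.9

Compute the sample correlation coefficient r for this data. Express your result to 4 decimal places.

-0.6263

n = 6, Σx = 150.1, Σy = 1387.1, Σx² = 3815.15, Σy² = 326626.93, Σxy = 34325.87
nΣxy − ΣxΣy = 205955.22 − 208203.71 = -2248.49
nΣx² − (Σx)² = 22890.9 − 22530.01 = 360.89; nΣy² − (Σy)² = 1959761.58 − 1924046.41 = 35715.17
r = -2248.49 / √(360.89 × 35715.17) = -2248.49 / 3590.1598 ≈ -0.6263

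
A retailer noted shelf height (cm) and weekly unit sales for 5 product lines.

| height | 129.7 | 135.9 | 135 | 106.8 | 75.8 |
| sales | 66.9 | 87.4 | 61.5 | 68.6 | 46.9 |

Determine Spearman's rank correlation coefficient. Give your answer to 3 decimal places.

Rank height: 3, 5, 4, 2, 1
Rank sales: 3, 5, 2, 4, 1
d = rank(height) − rank(sales): 0, 0, 2, -2, 0; Σd² = 8
ρ = 1 − 6Σd² / [n(n²−1)] = 1 − 6×8 / (5×24) = 1 − 48/120 ≈ 0.600

0.600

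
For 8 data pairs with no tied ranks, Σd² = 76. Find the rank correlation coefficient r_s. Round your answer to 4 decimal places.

0.0952

ρ = 1 − 6Σd² / [n(n²−1)] = 1 − 6×76 / (8×63)
  = 1 − 456/504 = 1 − 0.90476 ≈ 0.0952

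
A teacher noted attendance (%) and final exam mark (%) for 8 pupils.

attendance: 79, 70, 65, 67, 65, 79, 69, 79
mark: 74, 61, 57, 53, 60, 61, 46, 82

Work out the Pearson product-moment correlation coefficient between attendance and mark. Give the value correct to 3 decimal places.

0.711

n = 8, Σx = 573, Σy = 494, Σx² = 41323, Σy² = 31416, Σxy = 35743
nΣxy − ΣxΣy = 285944 − 283062 = 2882
nΣx² − (Σx)² = 330584 − 328329 = 2255; nΣy² − (Σy)² = 251328 − 244036 = 7292
r = 2882 / √(2255 × 7292) = 2882 / 4055.0536 ≈ 0.711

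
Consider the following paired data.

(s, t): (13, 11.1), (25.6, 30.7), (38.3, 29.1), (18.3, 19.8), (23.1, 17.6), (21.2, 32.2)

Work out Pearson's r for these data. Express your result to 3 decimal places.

0.632

n = 6, Σs = 139.5, Σt = 140.5, Σs² = 3609.19, Σt² = 3651.15, Σst = 3496.29
nΣst − ΣsΣt = 20977.74 − 19599.75 = 1377.99
nΣs² − (Σs)² = 21655.14 − 19460.25 = 2194.89; nΣt² − (Σt)² = 21906.9 − 19740.25 = 2166.65
r = 1377.99 / √(2194.89 × 2166.65) = 1377.99 / 2180.7243 ≈ 0.632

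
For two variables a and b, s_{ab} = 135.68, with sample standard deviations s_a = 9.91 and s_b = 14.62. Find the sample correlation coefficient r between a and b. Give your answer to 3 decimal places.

r = Cov(a,b) / (s_a · s_b) = 135.68 / (9.91 × 14.62)
  = 135.68 / 144.8842 ≈ 0.936

0.936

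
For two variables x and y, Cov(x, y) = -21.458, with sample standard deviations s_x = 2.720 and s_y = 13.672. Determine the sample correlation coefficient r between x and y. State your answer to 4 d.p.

r = Cov(x,y) / (s_x · s_y) = -21.458 / (2.720 × 13.672)
  = -21.458 / 37.1878 ≈ -0.5770

-0.5770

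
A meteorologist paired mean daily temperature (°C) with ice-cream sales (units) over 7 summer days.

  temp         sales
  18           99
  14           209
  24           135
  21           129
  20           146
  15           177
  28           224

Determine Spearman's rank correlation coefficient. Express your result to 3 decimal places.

Rank temp: 3, 1, 6, 5, 4, 2, 7
Rank sales: 1, 6, 3, 2, 4, 5, 7
d = rank(temp) − rank(sales): 2, -5, 3, 3, 0, -3, 0; Σd² = 56
ρ = 1 − 6Σd² / [n(n²−1)] = 1 − 6×56 / (7×48) = 1 − 336/336 ≈ 0.000

0.000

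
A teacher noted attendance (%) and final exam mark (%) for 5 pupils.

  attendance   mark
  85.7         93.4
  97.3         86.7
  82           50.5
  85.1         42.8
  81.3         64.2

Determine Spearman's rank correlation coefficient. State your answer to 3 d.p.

Rank attendance: 4, 5, 2, 3, 1
Rank mark: 5, 4, 2, 1, 3
d = rank(attendance) − rank(mark): -1, 1, 0, 2, -2; Σd² = 10
ρ = 1 − 6Σd² / [n(n²−1)] = 1 − 6×10 / (5×24) = 1 − 60/120 ≈ 0.500

0.500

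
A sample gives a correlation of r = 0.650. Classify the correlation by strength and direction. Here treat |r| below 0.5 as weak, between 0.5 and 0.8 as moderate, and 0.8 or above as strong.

r = 0.650 > 0 so the relationship is positive.
|r| = 0.650, which falls in the moderate range.

moderate positive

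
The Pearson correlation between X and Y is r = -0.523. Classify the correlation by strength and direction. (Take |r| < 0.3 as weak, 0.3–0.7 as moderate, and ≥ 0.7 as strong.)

moderate negative

r = -0.523 < 0 so the relationship is negative.
|r| = 0.523, which falls in the moderate range.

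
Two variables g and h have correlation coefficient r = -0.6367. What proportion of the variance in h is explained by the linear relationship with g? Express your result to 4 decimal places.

r² = (-0.6367)² = 0.4054

0.4054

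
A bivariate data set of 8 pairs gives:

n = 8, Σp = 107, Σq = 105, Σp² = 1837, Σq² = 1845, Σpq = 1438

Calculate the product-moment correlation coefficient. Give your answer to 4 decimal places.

r = (nΣpq − ΣpΣq) / √[(nΣp² − (Σp)²)(nΣq² − (Σq)²)]
Numerator: 8×1438 − 107×105 = 269
Denominator: √[(14696 − 11449)(14760 − 11025)] = √[3247 × 3735] = 3482.4625
r = 269 / 3482.4625 ≈ 0.0772

0.0772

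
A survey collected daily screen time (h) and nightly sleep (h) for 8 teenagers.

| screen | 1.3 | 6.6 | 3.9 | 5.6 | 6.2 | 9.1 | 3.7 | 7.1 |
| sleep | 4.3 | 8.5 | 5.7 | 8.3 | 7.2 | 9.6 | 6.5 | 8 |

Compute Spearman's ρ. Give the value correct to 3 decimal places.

0.857

Rank screen: 1, 6, 3, 4, 5, 8, 2, 7
Rank sleep: 1, 7, 2, 6, 4, 8, 3, 5
d = rank(screen) − rank(sleep): 0, -1, 1, -2, 1, 0, -1, 2; Σd² = 12
ρ = 1 − 6Σd² / [n(n²−1)] = 1 − 6×12 / (8×63) = 1 − 72/504 ≈ 0.857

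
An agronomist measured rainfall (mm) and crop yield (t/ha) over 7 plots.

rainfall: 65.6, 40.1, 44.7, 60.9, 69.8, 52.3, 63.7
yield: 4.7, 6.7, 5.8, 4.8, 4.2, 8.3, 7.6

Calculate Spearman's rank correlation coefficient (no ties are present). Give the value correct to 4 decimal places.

Rank rainfall: 6, 1, 2, 4, 7, 3, 5
Rank yield: 2, 5, 4, 3, 1, 7, 6
d = rank(rainfall) − rank(yield): 4, -4, -2, 1, 6, -4, -1; Σd² = 90
ρ = 1 − 6Σd² / [n(n²−1)] = 1 − 6×90 / (7×48) = 1 − 540/336 ≈ -0.6071

-0.6071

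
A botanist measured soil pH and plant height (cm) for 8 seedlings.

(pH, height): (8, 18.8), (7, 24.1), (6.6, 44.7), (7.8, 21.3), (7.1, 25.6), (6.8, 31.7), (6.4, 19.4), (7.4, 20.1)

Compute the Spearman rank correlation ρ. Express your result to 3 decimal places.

-0.452

Rank pH: 8, 4, 2, 7, 5, 3, 1, 6
Rank height: 1, 5, 8, 4, 6, 7, 2, 3
d = rank(pH) − rank(height): 7, -1, -6, 3, -1, -4, -1, 3; Σd² = 122
ρ = 1 − 6Σd² / [n(n²−1)] = 1 − 6×122 / (8×63) = 1 − 732/504 ≈ -0.452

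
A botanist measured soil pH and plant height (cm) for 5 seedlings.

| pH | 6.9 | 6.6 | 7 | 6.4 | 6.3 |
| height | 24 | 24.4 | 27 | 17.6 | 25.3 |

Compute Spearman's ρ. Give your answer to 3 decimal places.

0.300

Rank pH: 4, 3, 5, 2, 1
Rank height: 2, 3, 5, 1, 4
d = rank(pH) − rank(height): 2, 0, 0, 1, -3; Σd² = 14
ρ = 1 − 6Σd² / [n(n²−1)] = 1 − 6×14 / (5×24) = 1 − 84/120 ≈ 0.300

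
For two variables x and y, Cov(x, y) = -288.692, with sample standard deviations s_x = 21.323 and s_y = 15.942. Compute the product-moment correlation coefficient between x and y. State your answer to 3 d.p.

r = Cov(x,y) / (s_x · s_y) = -288.692 / (21.323 × 15.942)
  = -288.692 / 339.9313 ≈ -0.849

-0.849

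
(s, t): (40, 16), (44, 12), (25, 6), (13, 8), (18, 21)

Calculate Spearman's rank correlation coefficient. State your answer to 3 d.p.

Rank s: 4, 5, 3, 1, 2
Rank t: 4, 3, 1, 2, 5
d = rank(s) − rank(t): 0, 2, 2, -1, -3; Σd² = 18
ρ = 1 − 6Σd² / [n(n²−1)] = 1 − 6×18 / (5×24) = 1 − 108/120 ≈ 0.100

0.100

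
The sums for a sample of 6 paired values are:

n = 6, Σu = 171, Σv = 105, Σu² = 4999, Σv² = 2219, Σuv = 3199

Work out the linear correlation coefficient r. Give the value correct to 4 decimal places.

0.9437

r = (nΣuv − ΣuΣv) / √[(nΣu² − (Σu)²)(nΣv² − (Σv)²)]
Numerator: 6×3199 − 171×105 = 1239
Denominator: √[(29994 − 29241)(13314 − 11025)] = √[753 × 2289] = 1312.8659
r = 1239 / 1312.8659 ≈ 0.9437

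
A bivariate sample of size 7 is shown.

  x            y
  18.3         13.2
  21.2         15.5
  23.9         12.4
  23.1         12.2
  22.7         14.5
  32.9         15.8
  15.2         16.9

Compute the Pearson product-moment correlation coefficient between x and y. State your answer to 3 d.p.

n = 7, Σx = 157.3, Σy = 100.5, Σx² = 3717.89, Σy² = 1462.59, Σxy = 2254.19
nΣxy − ΣxΣy = 15779.33 − 15808.65 = -29.32
nΣx² − (Σx)² = 26025.23 − 24743.29 = 1281.94; nΣy² − (Σy)² = 10238.13 − 10100.25 = 137.88
r = -29.32 / √(1281.94 × 137.88) = -29.32 / 420.4211 ≈ -0.070

-0.070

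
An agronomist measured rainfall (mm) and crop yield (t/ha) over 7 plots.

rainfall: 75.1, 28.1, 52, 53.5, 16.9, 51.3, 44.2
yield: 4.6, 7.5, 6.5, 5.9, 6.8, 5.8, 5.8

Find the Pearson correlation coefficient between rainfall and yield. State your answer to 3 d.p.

n = 7, Σx = 321.1, Σy = 42.9, Σx² = 16866.81, Σy² = 267.99, Σxy = 1878.68
nΣxy − ΣxΣy = 13150.76 − 13775.19 = -624.43
nΣx² − (Σx)² = 118067.67 − 103105.21 = 14962.46; nΣy² − (Σy)² = 1875.93 − 1840.41 = 35.52
r = -624.43 / √(14962.46 × 35.52) = -624.43 / 729.0175 ≈ -0.857

-0.857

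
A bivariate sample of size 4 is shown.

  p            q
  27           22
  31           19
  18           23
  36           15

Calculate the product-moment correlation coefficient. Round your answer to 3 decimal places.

n = 4, Σp = 112, Σq = 79, Σp² = 3310, Σq² = 1599, Σpq = 2137
nΣpq − ΣpΣq = 8548 − 8848 = -300
nΣp² − (Σp)² = 13240 − 12544 = 696; nΣq² − (Σq)² = 6396 − 6241 = 155
r = -300 / √(696 × 155) = -300 / 328.4509 ≈ -0.913

-0.913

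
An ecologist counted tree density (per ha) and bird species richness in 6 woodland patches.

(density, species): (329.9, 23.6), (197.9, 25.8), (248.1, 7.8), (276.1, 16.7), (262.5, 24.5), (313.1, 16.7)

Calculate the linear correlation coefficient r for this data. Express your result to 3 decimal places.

n = 6, Σx = 1627.6, Σy = 115.1, Σx² = 452721.1, Σy² = 2441.47, Σxy = 31097.53
nΣxy − ΣxΣy = 186585.18 − 187336.76 = -751.58
nΣx² − (Σx)² = 2716326.6 − 2649081.76 = 67244.84; nΣy² − (Σy)² = 14648.82 − 13248.01 = 1400.81
r = -751.58 / √(67244.84 × 1400.81) = -751.58 / 9705.5265 ≈ -0.077

-0.077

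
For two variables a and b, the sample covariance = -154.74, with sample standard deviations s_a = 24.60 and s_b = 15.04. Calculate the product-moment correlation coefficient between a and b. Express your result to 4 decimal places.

r = Cov(a,b) / (s_a · s_b) = -154.74 / (24.60 × 15.04)
  = -154.74 / 369.9840 ≈ -0.4182

-0.4182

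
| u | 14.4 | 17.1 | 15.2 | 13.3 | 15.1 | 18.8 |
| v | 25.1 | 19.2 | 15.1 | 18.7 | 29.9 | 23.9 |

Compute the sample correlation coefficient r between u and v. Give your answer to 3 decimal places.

n = 6, Σu = 93.9, Σv = 131.9, Σu² = 1489.15, Σv² = 3041.57, Σuv = 2068.8
nΣuv − ΣuΣv = 12412.8 − 12385.41 = 27.39
nΣu² − (Σu)² = 8934.9 − 8817.21 = 117.69; nΣv² − (Σv)² = 18249.42 − 17397.61 = 851.81
r = 27.39 / √(117.69 × 851.81) = 27.39 / 316.6220 ≈ 0.087

0.087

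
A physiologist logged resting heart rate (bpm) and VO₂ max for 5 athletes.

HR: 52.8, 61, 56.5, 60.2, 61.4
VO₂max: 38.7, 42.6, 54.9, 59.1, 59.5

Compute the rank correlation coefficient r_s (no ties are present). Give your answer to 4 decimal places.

Rank HR: 1, 4, 2, 3, 5
Rank VO₂max: 1, 2, 3, 4, 5
d = rank(HR) − rank(VO₂max): 0, 2, -1, -1, 0; Σd² = 6
ρ = 1 − 6Σd² / [n(n²−1)] = 1 − 6×6 / (5×24) = 1 − 36/120 ≈ 0.7000

0.7000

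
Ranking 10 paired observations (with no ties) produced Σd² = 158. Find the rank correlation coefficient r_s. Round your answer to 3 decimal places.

ρ = 1 − 6Σd² / [n(n²−1)] = 1 − 6×158 / (10×99)
  = 1 − 948/990 = 1 − 0.9576 ≈ 0.042

0.042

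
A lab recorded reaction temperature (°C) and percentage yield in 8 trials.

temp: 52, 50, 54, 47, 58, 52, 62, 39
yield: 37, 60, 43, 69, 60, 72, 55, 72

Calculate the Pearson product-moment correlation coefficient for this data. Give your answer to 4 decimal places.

-0.4537

n = 8, Σx = 414, Σy = 468, Σx² = 21762, Σy² = 28572, Σxy = 23931
nΣxy − ΣxΣy = 191448 − 193752 = -2304
nΣx² − (Σx)² = 174096 − 171396 = 2700; nΣy² − (Σy)² = 228576 − 219024 = 9552
r = -2304 / √(2700 × 9552) = -2304 / 5078.4250 ≈ -0.4537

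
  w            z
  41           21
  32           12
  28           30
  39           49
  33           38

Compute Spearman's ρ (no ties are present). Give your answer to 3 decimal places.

Rank w: 5, 2, 1, 4, 3
Rank z: 2, 1, 3, 5, 4
d = rank(w) − rank(z): 3, 1, -2, -1, -1; Σd² = 16
ρ = 1 − 6Σd² / [n(n²−1)] = 1 − 6×16 / (5×24) = 1 − 96/120 ≈ 0.200

0.200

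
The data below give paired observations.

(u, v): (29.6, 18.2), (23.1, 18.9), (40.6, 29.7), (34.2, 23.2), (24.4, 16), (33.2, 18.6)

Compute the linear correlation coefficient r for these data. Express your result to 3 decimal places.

n = 6, Σu = 185.1, Σv = 124.6, Σu² = 5925.37, Σv² = 2710.74, Σuv = 3982.49
nΣuv − ΣuΣv = 23894.94 − 23063.46 = 831.48
nΣu² − (Σu)² = 35552.22 − 34262.01 = 1290.21; nΣv² − (Σv)² = 16264.44 − 15525.16 = 739.28
r = 831.48 / √(1290.21 × 739.28) = 831.48 / 976.6404 ≈ 0.851

0.851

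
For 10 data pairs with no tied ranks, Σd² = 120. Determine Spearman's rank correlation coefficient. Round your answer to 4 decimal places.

0.2727

ρ = 1 − 6Σd² / [n(n²−1)] = 1 − 6×120 / (10×99)
  = 1 − 720/990 = 1 − 0.72727 ≈ 0.2727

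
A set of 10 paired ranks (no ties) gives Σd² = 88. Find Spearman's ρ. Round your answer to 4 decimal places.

0.4667

ρ = 1 − 6Σd² / [n(n²−1)] = 1 − 6×88 / (10×99)
  = 1 − 528/990 = 1 − 0.53333 ≈ 0.4667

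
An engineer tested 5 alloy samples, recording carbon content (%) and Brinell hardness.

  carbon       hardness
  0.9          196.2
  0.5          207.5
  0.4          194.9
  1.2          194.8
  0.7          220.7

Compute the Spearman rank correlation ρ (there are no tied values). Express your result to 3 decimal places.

-0.300

Rank carbon: 4, 2, 1, 5, 3
Rank hardness: 3, 4, 2, 1, 5
d = rank(carbon) − rank(hardness): 1, -2, -1, 4, -2; Σd² = 26
ρ = 1 − 6Σd² / [n(n²−1)] = 1 − 6×26 / (5×24) = 1 − 156/120 ≈ -0.300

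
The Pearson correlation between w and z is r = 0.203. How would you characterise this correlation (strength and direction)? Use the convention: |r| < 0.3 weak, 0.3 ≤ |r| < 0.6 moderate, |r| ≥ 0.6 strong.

r = 0.203 > 0 so the relationship is positive.
|r| = 0.203, which falls in the weak range.

weak positive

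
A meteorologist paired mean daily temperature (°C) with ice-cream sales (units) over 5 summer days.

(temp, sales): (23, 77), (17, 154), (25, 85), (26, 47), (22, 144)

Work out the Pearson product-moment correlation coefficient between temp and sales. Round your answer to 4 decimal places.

-0.8618

n = 5, Σx = 113, Σy = 507, Σx² = 2603, Σy² = 59815, Σxy = 10904
nΣxy − ΣxΣy = 54520 − 57291 = -2771
nΣx² − (Σx)² = 13015 − 12769 = 246; nΣy² − (Σy)² = 299075 − 257049 = 42026
r = -2771 / √(246 × 42026) = -2771 / 3215.3376 ≈ -0.8618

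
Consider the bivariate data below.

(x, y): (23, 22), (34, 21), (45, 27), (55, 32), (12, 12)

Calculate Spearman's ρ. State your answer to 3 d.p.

0.900

Rank x: 2, 3, 4, 5, 1
Rank y: 3, 2, 4, 5, 1
d = rank(x) − rank(y): -1, 1, 0, 0, 0; Σd² = 2
ρ = 1 − 6Σd² / [n(n²−1)] = 1 − 6×2 / (5×24) = 1 − 12/120 ≈ 0.900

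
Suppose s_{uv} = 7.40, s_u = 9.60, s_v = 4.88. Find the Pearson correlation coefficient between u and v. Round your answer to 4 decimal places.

0.1580

r = Cov(u,v) / (s_u · s_v) = 7.40 / (9.60 × 4.88)
  = 7.40 / 46.8480 ≈ 0.1580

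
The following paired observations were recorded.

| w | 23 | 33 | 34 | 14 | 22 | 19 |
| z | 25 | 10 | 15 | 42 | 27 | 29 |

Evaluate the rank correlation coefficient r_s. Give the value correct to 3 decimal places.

-0.943

Rank w: 4, 5, 6, 1, 3, 2
Rank z: 3, 1, 2, 6, 4, 5
d = rank(w) − rank(z): 1, 4, 4, -5, -1, -3; Σd² = 68
ρ = 1 − 6Σd² / [n(n²−1)] = 1 − 6×68 / (6×35) = 1 − 408/210 ≈ -0.943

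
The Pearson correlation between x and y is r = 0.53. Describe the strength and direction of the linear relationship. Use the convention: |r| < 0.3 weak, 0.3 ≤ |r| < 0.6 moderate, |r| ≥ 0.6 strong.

moderate positive

r = 0.53 > 0 so the relationship is positive.
|r| = 0.53, which falls in the moderate range.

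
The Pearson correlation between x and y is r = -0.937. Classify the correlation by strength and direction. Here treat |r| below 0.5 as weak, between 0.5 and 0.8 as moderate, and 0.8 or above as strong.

r = -0.937 < 0 so the relationship is negative.
|r| = 0.937, which falls in the strong range.

strong negative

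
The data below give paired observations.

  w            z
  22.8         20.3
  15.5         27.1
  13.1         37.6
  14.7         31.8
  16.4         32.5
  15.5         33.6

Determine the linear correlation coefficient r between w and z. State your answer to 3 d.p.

n = 6, Σw = 98, Σz = 182.9, Σw² = 1657, Σz² = 5756.71, Σwz = 2896.71
nΣwz − ΣwΣz = 17380.26 − 17924.2 = -543.94
nΣw² − (Σw)² = 9942 − 9604 = 338; nΣz² − (Σz)² = 34540.26 − 33452.41 = 1087.85
r = -543.94 / √(338 × 1087.85) = -543.94 / 606.3772 ≈ -0.897

-0.897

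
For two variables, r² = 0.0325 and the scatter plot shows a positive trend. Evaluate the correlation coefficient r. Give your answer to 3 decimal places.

|r| = √0.0325 = 0.180
The association is positive, so r = 0.180.

0.180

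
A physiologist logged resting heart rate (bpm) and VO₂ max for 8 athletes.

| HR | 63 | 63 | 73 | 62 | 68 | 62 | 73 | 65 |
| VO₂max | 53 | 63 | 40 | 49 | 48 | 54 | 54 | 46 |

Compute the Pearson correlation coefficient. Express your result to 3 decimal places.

n = 8, Σx = 529, Σy = 407, Σx² = 35133, Σy² = 21031, Σxy = 26810
nΣxy − ΣxΣy = 214480 − 215303 = -823
nΣx² − (Σx)² = 281064 − 279841 = 1223; nΣy² − (Σy)² = 168248 − 165649 = 2599
r = -823 / √(1223 × 2599) = -823 / 1782.8564 ≈ -0.462

-0.462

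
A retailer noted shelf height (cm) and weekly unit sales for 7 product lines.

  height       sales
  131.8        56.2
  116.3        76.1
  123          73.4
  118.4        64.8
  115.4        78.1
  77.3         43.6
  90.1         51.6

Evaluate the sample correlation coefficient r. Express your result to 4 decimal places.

n = 7, Σx = 772.3, Σy = 443.8, Σx² = 87454.95, Σy² = 29199.38, Σxy = 49990.29
nΣxy − ΣxΣy = 349932.03 − 342746.74 = 7185.29
nΣx² − (Σx)² = 612184.65 − 596447.29 = 15737.36; nΣy² − (Σy)² = 204395.66 − 196958.44 = 7437.22
r = 7185.29 / √(15737.36 × 7437.22) = 7185.29 / 10818.6047 ≈ 0.6642

0.6642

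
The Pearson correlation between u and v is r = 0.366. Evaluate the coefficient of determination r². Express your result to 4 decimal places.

r² = (0.366)² = 0.1340

0.1340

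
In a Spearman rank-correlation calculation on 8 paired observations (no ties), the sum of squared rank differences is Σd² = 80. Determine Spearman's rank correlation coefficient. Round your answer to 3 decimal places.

0.048

ρ = 1 − 6Σd² / [n(n²−1)] = 1 − 6×80 / (8×63)
  = 1 − 480/504 = 1 − 0.9524 ≈ 0.048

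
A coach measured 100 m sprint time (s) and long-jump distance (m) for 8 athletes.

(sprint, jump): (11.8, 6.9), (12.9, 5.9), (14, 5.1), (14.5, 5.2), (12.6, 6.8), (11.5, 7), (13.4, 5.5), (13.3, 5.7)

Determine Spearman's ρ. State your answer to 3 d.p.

-0.976

Rank sprint: 2, 4, 7, 8, 3, 1, 6, 5
Rank jump: 7, 5, 1, 2, 6, 8, 3, 4
d = rank(sprint) − rank(jump): -5, -1, 6, 6, -3, -7, 3, 1; Σd² = 166
ρ = 1 − 6Σd² / [n(n²−1)] = 1 − 6×166 / (8×63) = 1 − 996/504 ≈ -0.976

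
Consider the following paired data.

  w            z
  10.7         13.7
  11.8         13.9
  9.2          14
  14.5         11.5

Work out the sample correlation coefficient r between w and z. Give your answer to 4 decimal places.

n = 4, Σw = 46.2, Σz = 53.1, Σw² = 548.62, Σz² = 709.15, Σwz = 606.16
nΣwz − ΣwΣz = 2424.64 − 2453.22 = -28.58
nΣw² − (Σw)² = 2194.48 − 2134.44 = 60.04; nΣz² − (Σz)² = 2836.6 − 2819.61 = 16.99
r = -28.58 / √(60.04 × 16.99) = -28.58 / 31.9387 ≈ -0.8948

-0.8948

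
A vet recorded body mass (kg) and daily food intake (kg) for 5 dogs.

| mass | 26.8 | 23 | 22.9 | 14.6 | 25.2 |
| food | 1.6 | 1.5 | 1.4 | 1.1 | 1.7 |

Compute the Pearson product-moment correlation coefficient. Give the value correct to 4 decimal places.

n = 5, Σx = 112.5, Σy = 7.3, Σx² = 2619.85, Σy² = 10.87, Σxy = 168.34
nΣxy − ΣxΣy = 841.7 − 821.25 = 20.45
nΣx² − (Σx)² = 13099.25 − 12656.25 = 443; nΣy² − (Σy)² = 54.35 − 53.29 = 1.06
r = 20.45 / √(443 × 1.06) = 20.45 / 21.6698 ≈ 0.9437

0.9437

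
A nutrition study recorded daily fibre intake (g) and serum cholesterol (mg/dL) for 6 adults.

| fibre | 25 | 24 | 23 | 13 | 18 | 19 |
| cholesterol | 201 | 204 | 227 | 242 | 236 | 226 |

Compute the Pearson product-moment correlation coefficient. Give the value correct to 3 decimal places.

n = 6, Σx = 122, Σy = 1336, Σx² = 2584, Σy² = 298882, Σxy = 26830
nΣxy − ΣxΣy = 160980 − 162992 = -2012
nΣx² − (Σx)² = 15504 − 14884 = 620; nΣy² − (Σy)² = 1793292 − 1784896 = 8396
r = -2012 / √(620 × 8396) = -2012 / 2281.5609 ≈ -0.882

-0.882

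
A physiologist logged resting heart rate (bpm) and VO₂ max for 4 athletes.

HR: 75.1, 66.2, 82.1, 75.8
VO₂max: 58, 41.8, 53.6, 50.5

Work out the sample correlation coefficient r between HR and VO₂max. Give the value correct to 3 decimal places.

0.742

n = 4, Σx = 299.2, Σy = 203.9, Σx² = 22508.5, Σy² = 10534.45, Σxy = 15351.42
nΣxy − ΣxΣy = 61405.68 − 61006.88 = 398.8
nΣx² − (Σx)² = 90034 − 89520.64 = 513.36; nΣy² − (Σy)² = 42137.8 − 41575.21 = 562.59
r = 398.8 / √(513.36 × 562.59) = 398.8 / 537.4116 ≈ 0.742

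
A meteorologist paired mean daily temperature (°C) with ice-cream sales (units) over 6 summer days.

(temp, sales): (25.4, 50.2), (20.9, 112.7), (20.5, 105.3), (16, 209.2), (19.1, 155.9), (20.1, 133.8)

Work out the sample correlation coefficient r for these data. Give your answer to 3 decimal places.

n = 6, Σx = 122, Σy = 767.1, Σx² = 2527.04, Σy² = 112281.31, Σxy = 14803.43
nΣxy − ΣxΣy = 88820.58 − 93586.2 = -4765.62
nΣx² − (Σx)² = 15162.24 − 14884 = 278.24; nΣy² − (Σy)² = 673687.86 − 588442.41 = 85245.45
r = -4765.62 / √(278.24 × 85245.45) = -4765.62 / 4870.1842 ≈ -0.979

-0.979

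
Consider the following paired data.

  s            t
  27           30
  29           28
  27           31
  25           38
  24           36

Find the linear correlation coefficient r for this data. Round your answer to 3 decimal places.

-0.918

n = 5, Σs = 132, Σt = 163, Σs² = 3500, Σt² = 5385, Σst = 4273
nΣst − ΣsΣt = 21365 − 21516 = -151
nΣs² − (Σs)² = 17500 − 17424 = 76; nΣt² − (Σt)² = 26925 − 26569 = 356
r = -151 / √(76 × 356) = -151 / 164.4871 ≈ -0.918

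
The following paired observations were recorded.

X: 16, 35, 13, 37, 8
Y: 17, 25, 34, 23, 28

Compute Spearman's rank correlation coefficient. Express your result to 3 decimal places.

Rank X: 3, 4, 2, 5, 1
Rank Y: 1, 3, 5, 2, 4
d = rank(X) − rank(Y): 2, 1, -3, 3, -3; Σd² = 32
ρ = 1 − 6Σd² / [n(n²−1)] = 1 − 6×32 / (5×24) = 1 − 192/120 ≈ -0.600

-0.600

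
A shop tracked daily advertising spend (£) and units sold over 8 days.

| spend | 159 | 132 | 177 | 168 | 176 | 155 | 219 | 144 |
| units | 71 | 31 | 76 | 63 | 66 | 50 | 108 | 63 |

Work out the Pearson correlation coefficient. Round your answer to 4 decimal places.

0.9200

n = 8, Σx = 1330, Σy = 528, Σx² = 225956, Σy² = 38236, Σxy = 91507
nΣxy − ΣxΣy = 732056 − 702240 = 29816
nΣx² − (Σx)² = 1807648 − 1768900 = 38748; nΣy² − (Σy)² = 305888 − 278784 = 27104
r = 29816 / √(38748 × 27104) = 29816 / 32407.1874 ≈ 0.9200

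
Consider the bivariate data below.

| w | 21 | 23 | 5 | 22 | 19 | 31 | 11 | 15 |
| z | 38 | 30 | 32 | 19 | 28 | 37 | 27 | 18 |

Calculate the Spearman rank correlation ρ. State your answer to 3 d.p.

Rank w: 5, 7, 1, 6, 4, 8, 2, 3
Rank z: 8, 5, 6, 2, 4, 7, 3, 1
d = rank(w) − rank(z): -3, 2, -5, 4, 0, 1, -1, 2; Σd² = 60
ρ = 1 − 6Σd² / [n(n²−1)] = 1 − 6×60 / (8×63) = 1 − 360/504 ≈ 0.286

0.286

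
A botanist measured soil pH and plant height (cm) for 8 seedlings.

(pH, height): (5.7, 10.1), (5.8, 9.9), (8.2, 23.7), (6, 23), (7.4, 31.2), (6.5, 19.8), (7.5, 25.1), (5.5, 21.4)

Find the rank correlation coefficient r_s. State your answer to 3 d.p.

0.690

Rank pH: 2, 3, 8, 4, 6, 5, 7, 1
Rank height: 2, 1, 6, 5, 8, 3, 7, 4
d = rank(pH) − rank(height): 0, 2, 2, -1, -2, 2, 0, -3; Σd² = 26
ρ = 1 − 6Σd² / [n(n²−1)] = 1 − 6×26 / (8×63) = 1 − 156/504 ≈ 0.690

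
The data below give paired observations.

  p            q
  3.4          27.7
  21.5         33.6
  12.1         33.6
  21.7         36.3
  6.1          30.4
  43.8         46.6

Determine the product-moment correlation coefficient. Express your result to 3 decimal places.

n = 6, Σp = 108.6, Σq = 208.2, Σp² = 3046.76, Σq² = 7438.62, Σpq = 4237.37
nΣpq − ΣpΣq = 25424.22 − 22610.52 = 2813.7
nΣp² − (Σp)² = 18280.56 − 11793.96 = 6486.6; nΣq² − (Σq)² = 44631.72 − 43347.24 = 1284.48
r = 2813.7 / √(6486.6 × 1284.48) = 2813.7 / 2886.5045 ≈ 0.975

0.975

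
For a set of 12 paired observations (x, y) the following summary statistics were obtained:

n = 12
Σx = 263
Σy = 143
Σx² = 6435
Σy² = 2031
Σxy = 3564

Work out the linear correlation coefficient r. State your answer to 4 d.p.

0.9180

r = (nΣxy − ΣxΣy) / √[(nΣx² − (Σx)²)(nΣy² − (Σy)²)]
Numerator: 12×3564 − 263×143 = 5159
Denominator: √[(77220 − 69169)(24372 − 20449)] = √[8051 × 3923] = 5619.9709
r = 5159 / 5619.9709 ≈ 0.9180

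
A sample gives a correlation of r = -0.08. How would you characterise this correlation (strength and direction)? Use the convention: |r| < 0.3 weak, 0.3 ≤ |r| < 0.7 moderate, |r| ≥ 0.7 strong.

weak negative

r = -0.08 < 0 so the relationship is negative.
|r| = 0.08, which falls in the weak range.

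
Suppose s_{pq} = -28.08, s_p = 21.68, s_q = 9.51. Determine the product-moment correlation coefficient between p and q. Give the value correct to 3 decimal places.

-0.136

r = Cov(p,q) / (s_p · s_q) = -28.08 / (21.68 × 9.51)
  = -28.08 / 206.1768 ≈ -0.136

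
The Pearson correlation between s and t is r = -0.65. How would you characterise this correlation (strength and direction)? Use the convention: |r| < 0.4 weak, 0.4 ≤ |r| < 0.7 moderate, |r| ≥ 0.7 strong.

moderate negative

r = -0.65 < 0 so the relationship is negative.
|r| = 0.65, which falls in the moderate range.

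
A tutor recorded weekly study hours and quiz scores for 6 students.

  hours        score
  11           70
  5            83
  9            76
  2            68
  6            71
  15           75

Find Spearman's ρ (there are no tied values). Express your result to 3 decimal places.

Rank hours: 5, 2, 4, 1, 3, 6
Rank score: 2, 6, 5, 1, 3, 4
d = rank(hours) − rank(score): 3, -4, -1, 0, 0, 2; Σd² = 30
ρ = 1 − 6Σd² / [n(n²−1)] = 1 − 6×30 / (6×35) = 1 − 180/210 ≈ 0.143

0.143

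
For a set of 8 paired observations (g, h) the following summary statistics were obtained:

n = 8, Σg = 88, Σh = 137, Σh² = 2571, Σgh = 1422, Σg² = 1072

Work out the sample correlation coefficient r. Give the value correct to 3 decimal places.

r = (nΣgh − ΣgΣh) / √[(nΣg² − (Σg)²)(nΣh² − (Σh)²)]
Numerator: 8×1422 − 88×137 = -680
Denominator: √[(8576 − 7744)(20568 − 18769)] = √[832 × 1799] = 1223.4247
r = -680 / 1223.4247 ≈ -0.556

-0.556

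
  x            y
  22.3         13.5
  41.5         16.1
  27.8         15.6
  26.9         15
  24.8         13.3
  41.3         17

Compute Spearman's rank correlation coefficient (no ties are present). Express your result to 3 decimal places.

Rank x: 1, 6, 4, 3, 2, 5
Rank y: 2, 5, 4, 3, 1, 6
d = rank(x) − rank(y): -1, 1, 0, 0, 1, -1; Σd² = 4
ρ = 1 − 6Σd² / [n(n²−1)] = 1 − 6×4 / (6×35) = 1 − 24/210 ≈ 0.886

0.886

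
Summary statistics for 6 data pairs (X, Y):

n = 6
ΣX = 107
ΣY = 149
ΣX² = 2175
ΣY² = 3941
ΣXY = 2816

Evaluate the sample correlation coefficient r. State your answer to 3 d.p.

0.627

r = (nΣXY − ΣXΣY) / √[(nΣX² − (ΣX)²)(nΣY² − (ΣY)²)]
Numerator: 6×2816 − 107×149 = 953
Denominator: √[(13050 − 11449)(23646 − 22201)] = √[1601 × 1445] = 1521.0013
r = 953 / 1521.0013 ≈ 0.627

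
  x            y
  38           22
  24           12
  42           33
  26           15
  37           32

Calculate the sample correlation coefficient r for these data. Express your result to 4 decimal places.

0.9106

n = 5, Σx = 167, Σy = 114, Σx² = 5829, Σy² = 2966, Σxy = 4084
nΣxy − ΣxΣy = 20420 − 19038 = 1382
nΣx² − (Σx)² = 29145 − 27889 = 1256; nΣy² − (Σy)² = 14830 − 12996 = 1834
r = 1382 / √(1256 × 1834) = 1382 / 1517.7299 ≈ 0.9106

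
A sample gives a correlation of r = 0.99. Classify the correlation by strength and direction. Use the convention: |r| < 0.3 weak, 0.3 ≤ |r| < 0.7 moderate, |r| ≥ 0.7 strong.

strong positive

r = 0.99 > 0 so the relationship is positive.
|r| = 0.99, which falls in the strong range.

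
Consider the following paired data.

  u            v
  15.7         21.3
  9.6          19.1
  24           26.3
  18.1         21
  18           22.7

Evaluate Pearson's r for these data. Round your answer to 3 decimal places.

n = 5, Σu = 85.4, Σv = 110.4, Σu² = 1566.26, Σv² = 2466.48, Σuv = 1937.67
nΣuv − ΣuΣv = 9688.35 − 9428.16 = 260.19
nΣu² − (Σu)² = 7831.3 − 7293.16 = 538.14; nΣv² − (Σv)² = 12332.4 − 12188.16 = 144.24
r = 260.19 / √(538.14 × 144.24) = 260.19 / 278.6060 ≈ 0.934

0.934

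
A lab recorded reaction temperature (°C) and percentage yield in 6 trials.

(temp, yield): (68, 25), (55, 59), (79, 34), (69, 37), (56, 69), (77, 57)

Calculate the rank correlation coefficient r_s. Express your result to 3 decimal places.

Rank temp: 3, 1, 6, 4, 2, 5
Rank yield: 1, 5, 2, 3, 6, 4
d = rank(temp) − rank(yield): 2, -4, 4, 1, -4, 1; Σd² = 54
ρ = 1 − 6Σd² / [n(n²−1)] = 1 − 6×54 / (6×35) = 1 − 324/210 ≈ -0.543

-0.543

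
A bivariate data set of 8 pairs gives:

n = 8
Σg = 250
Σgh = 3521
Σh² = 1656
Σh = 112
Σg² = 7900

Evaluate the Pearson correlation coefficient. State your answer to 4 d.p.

0.2393

r = (nΣgh − ΣgΣh) / √[(nΣg² − (Σg)²)(nΣh² − (Σh)²)]
Numerator: 8×3521 − 250×112 = 168
Denominator: √[(63200 − 62500)(13248 − 12544)] = √[700 × 704] = 701.9972
r = 168 / 701.9972 ≈ 0.2393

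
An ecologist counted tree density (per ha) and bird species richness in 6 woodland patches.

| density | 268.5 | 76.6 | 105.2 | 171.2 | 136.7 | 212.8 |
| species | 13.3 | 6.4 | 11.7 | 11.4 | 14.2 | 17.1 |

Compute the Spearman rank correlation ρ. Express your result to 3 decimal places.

Rank density: 6, 1, 2, 4, 3, 5
Rank species: 4, 1, 3, 2, 5, 6
d = rank(density) − rank(species): 2, 0, -1, 2, -2, -1; Σd² = 14
ρ = 1 − 6Σd² / [n(n²−1)] = 1 − 6×14 / (6×35) = 1 − 84/210 ≈ 0.600

0.600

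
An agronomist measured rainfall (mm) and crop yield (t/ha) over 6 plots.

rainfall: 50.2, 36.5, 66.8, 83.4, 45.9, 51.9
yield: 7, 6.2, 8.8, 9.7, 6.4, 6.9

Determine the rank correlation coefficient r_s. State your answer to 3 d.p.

0.943

Rank rainfall: 3, 1, 5, 6, 2, 4
Rank yield: 4, 1, 5, 6, 2, 3
d = rank(rainfall) − rank(yield): -1, 0, 0, 0, 0, 1; Σd² = 2
ρ = 1 − 6Σd² / [n(n²−1)] = 1 − 6×2 / (6×35) = 1 − 12/210 ≈ 0.943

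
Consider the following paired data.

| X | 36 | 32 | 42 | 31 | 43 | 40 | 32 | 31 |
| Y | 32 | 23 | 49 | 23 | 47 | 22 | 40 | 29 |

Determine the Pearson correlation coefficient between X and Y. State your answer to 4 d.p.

0.5926

n = 8, ΣX = 287, ΣY = 265, ΣX² = 10479, ΣY² = 9617, ΣXY = 9739
nΣXY − ΣXΣY = 77912 − 76055 = 1857
nΣX² − (ΣX)² = 83832 − 82369 = 1463; nΣY² − (ΣY)² = 76936 − 70225 = 6711
r = 1857 / √(1463 × 6711) = 1857 / 3133.3996 ≈ 0.5926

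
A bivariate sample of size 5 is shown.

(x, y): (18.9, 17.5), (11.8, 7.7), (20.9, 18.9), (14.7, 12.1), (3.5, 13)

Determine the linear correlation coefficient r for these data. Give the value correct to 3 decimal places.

0.603

n = 5, Σx = 69.8, Σy = 69.2, Σx² = 1161.6, Σy² = 1038.16, Σxy = 1039.99
nΣxy − ΣxΣy = 5199.95 − 4830.16 = 369.79
nΣx² − (Σx)² = 5808 − 4872.04 = 935.96; nΣy² − (Σy)² = 5190.8 − 4788.64 = 402.16
r = 369.79 / √(935.96 × 402.16) = 369.79 / 613.5191 ≈ 0.603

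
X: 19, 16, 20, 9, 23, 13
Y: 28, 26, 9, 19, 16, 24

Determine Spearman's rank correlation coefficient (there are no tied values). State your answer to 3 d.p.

Rank X: 4, 3, 5, 1, 6, 2
Rank Y: 6, 5, 1, 3, 2, 4
d = rank(X) − rank(Y): -2, -2, 4, -2, 4, -2; Σd² = 48
ρ = 1 − 6Σd² / [n(n²−1)] = 1 − 6×48 / (6×35) = 1 − 288/210 ≈ -0.371

-0.371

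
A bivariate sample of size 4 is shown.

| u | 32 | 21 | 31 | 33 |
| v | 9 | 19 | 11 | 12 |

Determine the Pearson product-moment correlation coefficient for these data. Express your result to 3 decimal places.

-0.934

n = 4, Σu = 117, Σv = 51, Σu² = 3515, Σv² = 707, Σuv = 1424
nΣuv − ΣuΣv = 5696 − 5967 = -271
nΣu² − (Σu)² = 14060 − 13689 = 371; nΣv² − (Σv)² = 2828 − 2601 = 227
r = -271 / √(371 × 227) = -271 / 290.2017 ≈ -0.934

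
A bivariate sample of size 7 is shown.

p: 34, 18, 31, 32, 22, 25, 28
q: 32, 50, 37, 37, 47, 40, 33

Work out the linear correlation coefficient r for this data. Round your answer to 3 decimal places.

-0.908

n = 7, Σp = 190, Σq = 276, Σp² = 5358, Σq² = 11160, Σpq = 7277
nΣpq − ΣpΣq = 50939 − 52440 = -1501
nΣp² − (Σp)² = 37506 − 36100 = 1406; nΣq² − (Σq)² = 78120 − 76176 = 1944
r = -1501 / √(1406 × 1944) = -1501 / 1653.2586 ≈ -0.908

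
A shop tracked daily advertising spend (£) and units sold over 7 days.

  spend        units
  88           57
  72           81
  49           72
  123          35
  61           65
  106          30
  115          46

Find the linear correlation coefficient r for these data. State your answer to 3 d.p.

n = 7, Σx = 614, Σy = 386, Σx² = 58640, Σy² = 23460, Σxy = 31116
nΣxy − ΣxΣy = 217812 − 237004 = -19192
nΣx² − (Σx)² = 410480 − 376996 = 33484; nΣy² − (Σy)² = 164220 − 148996 = 15224
r = -19192 / √(33484 × 15224) = -19192 / 22577.8745 ≈ -0.850

-0.850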